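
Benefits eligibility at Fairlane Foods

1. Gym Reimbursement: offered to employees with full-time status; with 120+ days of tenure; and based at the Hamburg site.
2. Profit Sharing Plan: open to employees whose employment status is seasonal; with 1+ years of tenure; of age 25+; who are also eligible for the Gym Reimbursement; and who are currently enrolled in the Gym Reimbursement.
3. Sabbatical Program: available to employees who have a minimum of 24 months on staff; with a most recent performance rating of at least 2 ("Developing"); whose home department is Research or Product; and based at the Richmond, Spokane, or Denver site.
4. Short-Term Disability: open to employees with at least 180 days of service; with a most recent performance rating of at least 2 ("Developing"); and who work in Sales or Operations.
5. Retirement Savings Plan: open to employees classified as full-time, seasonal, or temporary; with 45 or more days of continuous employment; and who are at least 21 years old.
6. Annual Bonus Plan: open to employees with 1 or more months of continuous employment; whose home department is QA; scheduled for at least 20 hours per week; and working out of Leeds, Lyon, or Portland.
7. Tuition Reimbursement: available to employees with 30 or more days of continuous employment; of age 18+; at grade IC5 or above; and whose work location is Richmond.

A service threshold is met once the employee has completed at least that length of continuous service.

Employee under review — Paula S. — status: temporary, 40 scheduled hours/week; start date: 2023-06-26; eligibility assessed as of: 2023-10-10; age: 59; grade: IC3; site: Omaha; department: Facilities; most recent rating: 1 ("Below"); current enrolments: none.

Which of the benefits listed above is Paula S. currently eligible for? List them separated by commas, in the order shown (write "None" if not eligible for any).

Service from 2023-06-26 to 2023-10-10: 106 days.
Gym Reimbursement — status temporary ✗ (requires full-time) → not eligible.
Profit Sharing Plan — status temporary ✗ (requires seasonal) → not eligible.
Sabbatical Program — service 106 days < 24 months (≈720 days) ✗ → not eligible.
Short-Term Disability — service 106 days < 180 days ✗ → not eligible.
Retirement Savings Plan — status temporary ✓; service 106 days ≥ 45 days ✓; age 59 ≥ 21 ✓ → eligible.
Annual Bonus Plan — service 106 days ≥ 1 month (≈30 days) ✓; dept Facilities ✗ → not eligible.
Tuition Reimbursement — service 106 days ≥ 30 days ✓; age 59 ≥ 18 ✓; grade IC3 < IC5 ✗ → not eligible.

Retirement Savings Plan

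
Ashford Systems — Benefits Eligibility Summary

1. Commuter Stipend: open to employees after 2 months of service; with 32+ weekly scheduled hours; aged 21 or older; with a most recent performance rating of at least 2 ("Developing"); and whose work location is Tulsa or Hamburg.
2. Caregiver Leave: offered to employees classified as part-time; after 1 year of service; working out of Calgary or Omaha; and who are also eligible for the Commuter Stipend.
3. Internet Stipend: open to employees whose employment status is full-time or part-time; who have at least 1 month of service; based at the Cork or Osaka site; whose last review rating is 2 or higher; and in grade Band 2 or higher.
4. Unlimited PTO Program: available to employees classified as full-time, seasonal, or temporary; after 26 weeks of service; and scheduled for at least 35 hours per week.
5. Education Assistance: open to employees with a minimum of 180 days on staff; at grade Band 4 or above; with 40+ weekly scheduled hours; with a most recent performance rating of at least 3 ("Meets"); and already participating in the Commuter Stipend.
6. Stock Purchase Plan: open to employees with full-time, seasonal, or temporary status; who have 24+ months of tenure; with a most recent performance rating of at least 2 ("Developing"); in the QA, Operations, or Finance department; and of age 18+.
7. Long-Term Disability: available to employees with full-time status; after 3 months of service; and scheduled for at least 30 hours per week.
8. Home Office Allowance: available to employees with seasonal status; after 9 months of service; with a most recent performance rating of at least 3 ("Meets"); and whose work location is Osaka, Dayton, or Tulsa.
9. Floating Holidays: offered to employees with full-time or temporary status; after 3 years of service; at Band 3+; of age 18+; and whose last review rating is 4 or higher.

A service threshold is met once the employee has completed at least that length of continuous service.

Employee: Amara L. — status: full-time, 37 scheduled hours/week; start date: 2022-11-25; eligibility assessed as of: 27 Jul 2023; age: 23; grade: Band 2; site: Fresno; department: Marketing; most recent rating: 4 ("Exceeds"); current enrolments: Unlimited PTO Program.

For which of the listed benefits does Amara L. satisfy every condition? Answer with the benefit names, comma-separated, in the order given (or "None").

Unlimited PTO Program, Long-Term Disability

Service from 2022-11-25 to 27 Jul 2023: 244 days.
Commuter Stipend — service 244 days ≥ 2 months (≈60 days) ✓; 37 hrs/wk ≥ 32 ✓; age 23 ≥ 21 ✓; rating 4 ≥ 2 ✓; site Fresno ✗ (not Tulsa or Hamburg) → not eligible.
Caregiver Leave — status full-time ✗ (requires part-time) → not eligible.
Internet Stipend — status full-time ✓; service 244 days ≥ 1 month (≈30 days) ✓; site Fresno ✗ (not Cork or Osaka) → not eligible.
Unlimited PTO Program — status full-time ✓; service 244 days ≥ 26 weeks (≈182 days) ✓; 37 hrs/wk ≥ 35 ✓ → eligible.
Education Assistance — service 244 days ≥ 180 days ✓; grade Band 2 < Band 4 ✗ → not eligible.
Stock Purchase Plan — status full-time ✓; service 244 days < 24 months (≈720 days) ✗ → not eligible.
Long-Term Disability — status full-time ✓; service 244 days ≥ 3 months (≈90 days) ✓; 37 hrs/wk ≥ 30 ✓ → eligible.
Home Office Allowance — status full-time ✗ (requires seasonal) → not eligible.
Floating Holidays — status full-time ✓; service 244 days < 3 years (≈1095 days) ✗ → not eligible.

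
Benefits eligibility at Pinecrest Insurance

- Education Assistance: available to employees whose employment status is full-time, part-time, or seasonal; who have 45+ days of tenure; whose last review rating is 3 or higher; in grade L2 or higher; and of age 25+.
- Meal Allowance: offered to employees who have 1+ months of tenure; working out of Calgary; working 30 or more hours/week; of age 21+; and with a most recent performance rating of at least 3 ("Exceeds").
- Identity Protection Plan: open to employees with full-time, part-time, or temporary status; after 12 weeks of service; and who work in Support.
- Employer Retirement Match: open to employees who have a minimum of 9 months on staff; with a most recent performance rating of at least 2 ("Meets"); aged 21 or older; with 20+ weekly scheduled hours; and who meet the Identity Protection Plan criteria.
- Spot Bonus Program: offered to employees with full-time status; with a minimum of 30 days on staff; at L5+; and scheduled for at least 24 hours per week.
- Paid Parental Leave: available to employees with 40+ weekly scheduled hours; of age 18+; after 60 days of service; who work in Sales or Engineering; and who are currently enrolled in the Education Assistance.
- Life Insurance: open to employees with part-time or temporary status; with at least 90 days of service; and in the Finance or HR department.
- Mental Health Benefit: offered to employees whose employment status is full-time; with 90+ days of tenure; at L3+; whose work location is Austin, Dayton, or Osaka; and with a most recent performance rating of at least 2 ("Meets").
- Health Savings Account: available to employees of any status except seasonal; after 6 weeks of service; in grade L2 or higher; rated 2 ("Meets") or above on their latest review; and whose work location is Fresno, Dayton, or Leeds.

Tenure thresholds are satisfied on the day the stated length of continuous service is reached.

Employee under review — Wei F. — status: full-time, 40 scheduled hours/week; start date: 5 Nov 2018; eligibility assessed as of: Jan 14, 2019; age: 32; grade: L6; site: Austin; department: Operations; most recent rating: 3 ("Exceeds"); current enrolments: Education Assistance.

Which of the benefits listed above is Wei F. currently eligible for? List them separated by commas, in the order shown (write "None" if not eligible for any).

Education Assistance, Spot Bonus Program

Service from 5 Nov 2018 to Jan 14, 2019: 70 days.
Education Assistance — status full-time ✓; service 70 days ≥ 45 days ✓; rating 3 ≥ 3 ✓; grade L6 ≥ L2 ✓; age 32 ≥ 25 ✓ → eligible.
Meal Allowance — service 70 days ≥ 1 month (≈30 days) ✓; site Austin ✗ (not Calgary) → not eligible.
Identity Protection Plan — status full-time ✓; service 70 days < 12 weeks (≈84 days) ✗ → not eligible.
Employer Retirement Match — service 70 days < 9 months (≈270 days) ✗ → not eligible.
Spot Bonus Program — status full-time ✓; service 70 days ≥ 30 days ✓; grade L6 ≥ L5 ✓; 40 hrs/wk ≥ 24 ✓ → eligible.
Paid Parental Leave — 40 hrs/wk ≥ 40 ✓; age 32 ≥ 18 ✓; service 70 days ≥ 60 days ✓; dept Operations ✗ → not eligible.
Life Insurance — status full-time ✗ (requires part-time or temporary) → not eligible.
Mental Health Benefit — status full-time ✓; service 70 days < 90 days ✗ → not eligible.
Health Savings Account — status full-time ✓ (not excluded); service 70 days ≥ 6 weeks (≈42 days) ✓; grade L6 ≥ L2 ✓; rating 3 ≥ 2 ✓; site Austin ✗ (not Fresno, Dayton, or Leeds) → not eligible.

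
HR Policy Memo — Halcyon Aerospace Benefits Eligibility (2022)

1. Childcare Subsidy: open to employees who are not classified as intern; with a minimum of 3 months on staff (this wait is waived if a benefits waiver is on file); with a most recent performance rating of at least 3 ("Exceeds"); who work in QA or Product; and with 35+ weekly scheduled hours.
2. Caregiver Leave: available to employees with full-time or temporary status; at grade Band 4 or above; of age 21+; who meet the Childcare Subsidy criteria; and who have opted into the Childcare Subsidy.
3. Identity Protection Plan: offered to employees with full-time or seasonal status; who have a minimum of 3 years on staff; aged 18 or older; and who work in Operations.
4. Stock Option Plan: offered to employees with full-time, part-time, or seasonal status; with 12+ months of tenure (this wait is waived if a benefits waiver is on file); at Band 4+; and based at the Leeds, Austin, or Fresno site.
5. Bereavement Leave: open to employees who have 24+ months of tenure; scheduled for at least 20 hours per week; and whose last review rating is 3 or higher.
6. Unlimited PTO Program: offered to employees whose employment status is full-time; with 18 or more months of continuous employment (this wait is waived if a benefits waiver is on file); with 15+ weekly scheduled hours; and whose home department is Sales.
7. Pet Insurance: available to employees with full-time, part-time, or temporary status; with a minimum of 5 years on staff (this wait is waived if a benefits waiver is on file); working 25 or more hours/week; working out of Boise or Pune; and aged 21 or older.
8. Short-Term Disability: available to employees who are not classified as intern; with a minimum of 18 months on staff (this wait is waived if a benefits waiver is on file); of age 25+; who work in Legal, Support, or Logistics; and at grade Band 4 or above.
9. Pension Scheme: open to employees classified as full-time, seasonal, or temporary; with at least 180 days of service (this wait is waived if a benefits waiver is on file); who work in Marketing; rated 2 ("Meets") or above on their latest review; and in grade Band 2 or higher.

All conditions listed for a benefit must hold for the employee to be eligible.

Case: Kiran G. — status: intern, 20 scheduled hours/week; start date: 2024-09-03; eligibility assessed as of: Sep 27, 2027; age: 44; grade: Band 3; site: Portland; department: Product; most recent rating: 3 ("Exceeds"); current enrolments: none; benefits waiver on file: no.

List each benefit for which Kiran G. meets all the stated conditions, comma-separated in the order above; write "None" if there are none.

Bereavement Leave

Service from 2024-09-03 to Sep 27, 2027: 1119 days.
Childcare Subsidy — status intern ✗ (excluded) → not eligible.
Caregiver Leave — status intern ✗ (requires full-time or temporary) → not eligible.
Identity Protection Plan — status intern ✗ (requires full-time or seasonal) → not eligible.
Stock Option Plan — status intern ✗ (requires full-time, part-time, or seasonal) → not eligible.
Bereavement Leave — service 1119 days ≥ 24 months (≈720 days) ✓; 20 hrs/wk ≥ 20 ✓; rating 3 ≥ 3 ✓ → eligible.
Unlimited PTO Program — status intern ✗ (requires full-time) → not eligible.
Pet Insurance — status intern ✗ (requires full-time, part-time, or temporary) → not eligible.
Short-Term Disability — status intern ✗ (excluded) → not eligible.
Pension Scheme — status intern ✗ (requires full-time, seasonal, or temporary) → not eligible.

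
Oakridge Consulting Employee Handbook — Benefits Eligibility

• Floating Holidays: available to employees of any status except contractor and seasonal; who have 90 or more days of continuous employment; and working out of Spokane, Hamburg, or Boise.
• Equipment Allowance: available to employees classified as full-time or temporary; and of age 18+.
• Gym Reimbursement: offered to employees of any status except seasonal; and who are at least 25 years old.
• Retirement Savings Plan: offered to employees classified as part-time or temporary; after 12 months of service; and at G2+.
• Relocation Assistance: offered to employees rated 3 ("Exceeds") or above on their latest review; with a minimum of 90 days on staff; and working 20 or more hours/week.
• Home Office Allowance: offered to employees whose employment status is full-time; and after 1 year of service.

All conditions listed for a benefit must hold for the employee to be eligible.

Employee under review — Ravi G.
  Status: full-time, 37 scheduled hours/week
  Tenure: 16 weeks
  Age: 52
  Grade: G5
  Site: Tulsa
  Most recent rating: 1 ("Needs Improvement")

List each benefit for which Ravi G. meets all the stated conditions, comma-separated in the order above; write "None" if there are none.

Floating Holidays — status full-time ✓ (not excluded); service 16 weeks ≥ 90 days ✓; site Tulsa ✗ (not Spokane, Hamburg, or Boise) → not eligible.
Equipment Allowance — status full-time ✓; age 52 ≥ 18 ✓ → eligible.
Gym Reimbursement — status full-time ✓ (not excluded); age 52 ≥ 25 ✓ → eligible.
Retirement Savings Plan — status full-time ✗ (requires part-time or temporary) → not eligible.
Relocation Assistance — rating 1 < 3 ✗ → not eligible.
Home Office Allowance — status full-time ✓; service 16 weeks < 1 year (≈365 days) ✗ → not eligible.

Equipment Allowance, Gym Reimbursement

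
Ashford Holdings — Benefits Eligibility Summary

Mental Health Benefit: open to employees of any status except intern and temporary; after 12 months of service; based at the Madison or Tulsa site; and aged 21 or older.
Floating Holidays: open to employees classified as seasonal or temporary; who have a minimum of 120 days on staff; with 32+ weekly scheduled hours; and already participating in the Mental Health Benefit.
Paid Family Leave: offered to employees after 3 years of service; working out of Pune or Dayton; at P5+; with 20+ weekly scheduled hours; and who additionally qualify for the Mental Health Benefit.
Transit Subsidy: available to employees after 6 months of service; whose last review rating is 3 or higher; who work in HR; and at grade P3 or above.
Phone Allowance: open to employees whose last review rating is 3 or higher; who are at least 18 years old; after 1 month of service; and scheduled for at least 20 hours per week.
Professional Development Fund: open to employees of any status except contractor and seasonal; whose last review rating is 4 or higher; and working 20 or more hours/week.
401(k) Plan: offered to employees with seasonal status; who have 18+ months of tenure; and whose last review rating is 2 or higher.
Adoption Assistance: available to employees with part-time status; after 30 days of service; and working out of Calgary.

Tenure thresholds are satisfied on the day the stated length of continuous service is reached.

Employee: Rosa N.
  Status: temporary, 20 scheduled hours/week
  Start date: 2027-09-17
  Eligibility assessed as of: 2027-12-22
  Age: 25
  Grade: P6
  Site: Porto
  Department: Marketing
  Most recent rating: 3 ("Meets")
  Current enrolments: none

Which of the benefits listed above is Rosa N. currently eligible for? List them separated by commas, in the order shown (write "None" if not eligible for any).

Service from 2027-09-17 to 2027-12-22: 96 days.
Mental Health Benefit — status temporary ✗ (excluded) → not eligible.
Floating Holidays — status temporary ✓; service 96 days < 120 days ✗ → not eligible.
Paid Family Leave — service 96 days < 3 years (≈1095 days) ✗ → not eligible.
Transit Subsidy — service 96 days < 6 months (≈180 days) ✗ → not eligible.
Phone Allowance — rating 3 ≥ 3 ✓; age 25 ≥ 18 ✓; service 96 days ≥ 1 month (≈30 days) ✓; 20 hrs/wk ≥ 20 ✓ → eligible.
Professional Development Fund — status temporary ✓ (not excluded); rating 3 < 4 ✗ → not eligible.
401(k) Plan — status temporary ✗ (requires seasonal) → not eligible.
Adoption Assistance — status temporary ✗ (requires part-time) → not eligible.

Phone Allowance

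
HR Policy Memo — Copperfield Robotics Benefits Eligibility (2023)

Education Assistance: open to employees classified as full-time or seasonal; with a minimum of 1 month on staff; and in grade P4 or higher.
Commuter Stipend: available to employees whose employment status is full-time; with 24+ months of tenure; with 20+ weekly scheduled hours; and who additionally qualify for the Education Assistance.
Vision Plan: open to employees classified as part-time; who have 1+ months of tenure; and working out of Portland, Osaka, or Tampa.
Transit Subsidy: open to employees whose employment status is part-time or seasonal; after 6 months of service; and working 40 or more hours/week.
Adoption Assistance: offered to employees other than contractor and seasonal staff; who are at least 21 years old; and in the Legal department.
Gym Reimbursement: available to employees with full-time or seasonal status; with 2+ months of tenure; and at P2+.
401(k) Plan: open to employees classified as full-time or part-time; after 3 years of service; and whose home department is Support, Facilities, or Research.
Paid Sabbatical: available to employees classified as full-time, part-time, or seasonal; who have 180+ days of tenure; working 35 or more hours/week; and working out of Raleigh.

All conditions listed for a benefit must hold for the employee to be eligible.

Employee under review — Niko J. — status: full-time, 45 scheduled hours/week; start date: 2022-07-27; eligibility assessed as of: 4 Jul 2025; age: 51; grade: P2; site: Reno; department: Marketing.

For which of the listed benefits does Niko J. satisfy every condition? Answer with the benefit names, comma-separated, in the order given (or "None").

Service from 2022-07-27 to 4 Jul 2025: 1073 days.
Education Assistance — status full-time ✓; service 1073 days ≥ 1 month (≈30 days) ✓; grade P2 < P4 ✗ → not eligible.
Commuter Stipend — status full-time ✓; service 1073 days ≥ 24 months (≈720 days) ✓; 45 hrs/wk ≥ 20 ✓; not eligible for Education Assistance ✗ → not eligible.
Vision Plan — status full-time ✗ (requires part-time) → not eligible.
Transit Subsidy — status full-time ✗ (requires part-time or seasonal) → not eligible.
Adoption Assistance — status full-time ✓ (not excluded); age 51 ≥ 21 ✓; dept Marketing ✗ → not eligible.
Gym Reimbursement — status full-time ✓; service 1073 days ≥ 2 months (≈60 days) ✓; grade P2 ≥ P2 ✓ → eligible.
401(k) Plan — status full-time ✓; service 1073 days < 3 years (≈1095 days) ✗ → not eligible.
Paid Sabbatical — status full-time ✓; service 1073 days ≥ 180 days ✓; 45 hrs/wk ≥ 35 ✓; site Reno ✗ (not Raleigh) → not eligible.

Gym Reimbursement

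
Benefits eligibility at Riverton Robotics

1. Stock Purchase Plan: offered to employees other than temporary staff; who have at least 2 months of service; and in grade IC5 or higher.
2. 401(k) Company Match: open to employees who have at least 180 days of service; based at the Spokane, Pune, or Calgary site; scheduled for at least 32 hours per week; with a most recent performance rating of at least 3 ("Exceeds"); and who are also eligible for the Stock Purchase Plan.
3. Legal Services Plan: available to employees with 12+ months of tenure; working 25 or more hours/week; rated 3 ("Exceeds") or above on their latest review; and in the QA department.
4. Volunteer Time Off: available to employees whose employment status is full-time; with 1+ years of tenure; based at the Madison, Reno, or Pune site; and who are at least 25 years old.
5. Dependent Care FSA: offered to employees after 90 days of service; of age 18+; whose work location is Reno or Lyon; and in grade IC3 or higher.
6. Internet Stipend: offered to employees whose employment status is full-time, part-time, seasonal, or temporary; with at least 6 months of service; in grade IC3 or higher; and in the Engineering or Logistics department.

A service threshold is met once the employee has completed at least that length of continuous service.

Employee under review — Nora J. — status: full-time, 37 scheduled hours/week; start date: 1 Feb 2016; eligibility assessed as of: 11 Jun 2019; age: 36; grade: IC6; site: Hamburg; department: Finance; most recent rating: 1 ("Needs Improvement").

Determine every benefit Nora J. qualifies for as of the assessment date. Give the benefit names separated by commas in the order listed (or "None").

Service from 1 Feb 2016 to 11 Jun 2019: 1226 days.
Stock Purchase Plan — status full-time ✓ (not excluded); service 1226 days ≥ 2 months (≈60 days) ✓; grade IC6 ≥ IC5 ✓ → eligible.
401(k) Company Match — service 1226 days ≥ 180 days ✓; site Hamburg ✗ (not Spokane, Pune, or Calgary) → not eligible.
Legal Services Plan — service 1226 days ≥ 12 months (≈360 days) ✓; 37 hrs/wk ≥ 25 ✓; rating 1 < 3 ✗ → not eligible.
Volunteer Time Off — status full-time ✓; service 1226 days ≥ 1 year (≈365 days) ✓; site Hamburg ✗ (not Madison, Reno, or Pune) → not eligible.
Dependent Care FSA — service 1226 days ≥ 90 days ✓; age 36 ≥ 18 ✓; site Hamburg ✗ (not Reno or Lyon) → not eligible.
Internet Stipend — status full-time ✓; service 1226 days ≥ 6 months (≈180 days) ✓; grade IC6 ≥ IC3 ✓; dept Finance ✗ → not eligible.

Stock Purchase Plan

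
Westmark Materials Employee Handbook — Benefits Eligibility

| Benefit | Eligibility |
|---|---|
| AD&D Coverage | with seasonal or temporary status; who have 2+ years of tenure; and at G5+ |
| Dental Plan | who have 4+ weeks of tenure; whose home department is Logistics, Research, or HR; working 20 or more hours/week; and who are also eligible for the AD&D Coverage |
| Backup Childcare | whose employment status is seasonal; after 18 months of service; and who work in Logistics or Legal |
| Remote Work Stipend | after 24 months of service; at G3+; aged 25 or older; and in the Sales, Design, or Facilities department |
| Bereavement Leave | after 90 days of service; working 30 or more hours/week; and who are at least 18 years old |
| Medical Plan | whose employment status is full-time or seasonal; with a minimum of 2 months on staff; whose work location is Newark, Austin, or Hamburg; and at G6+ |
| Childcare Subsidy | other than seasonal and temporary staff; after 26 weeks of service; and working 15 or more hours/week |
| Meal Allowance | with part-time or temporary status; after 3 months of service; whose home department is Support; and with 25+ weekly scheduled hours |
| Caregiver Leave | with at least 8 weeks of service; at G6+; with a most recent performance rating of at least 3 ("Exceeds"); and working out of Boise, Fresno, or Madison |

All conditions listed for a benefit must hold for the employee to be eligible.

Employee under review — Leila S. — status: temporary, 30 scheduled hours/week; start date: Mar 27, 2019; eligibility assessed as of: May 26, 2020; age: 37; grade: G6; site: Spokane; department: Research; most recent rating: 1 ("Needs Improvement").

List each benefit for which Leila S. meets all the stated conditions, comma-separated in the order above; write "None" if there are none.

Bereavement Leave

Service from Mar 27, 2019 to May 26, 2020: 426 days.
AD&D Coverage — status temporary ✓; service 426 days < 2 years (≈730 days) ✗ → not eligible.
Dental Plan — service 426 days ≥ 4 weeks (≈28 days) ✓; dept Research ✓; 30 hrs/wk ≥ 20 ✓; not eligible for AD&D Coverage ✗ → not eligible.
Backup Childcare — status temporary ✗ (requires seasonal) → not eligible.
Remote Work Stipend — service 426 days < 24 months (≈720 days) ✗ → not eligible.
Bereavement Leave — service 426 days ≥ 90 days ✓; 30 hrs/wk ≥ 30 ✓; age 37 ≥ 18 ✓ → eligible.
Medical Plan — status temporary ✗ (requires full-time or seasonal) → not eligible.
Childcare Subsidy — status temporary ✗ (excluded) → not eligible.
Meal Allowance — status temporary ✓; service 426 days ≥ 3 months (≈90 days) ✓; dept Research ✗ → not eligible.
Caregiver Leave — service 426 days ≥ 8 weeks (≈56 days) ✓; grade G6 ≥ G6 ✓; rating 1 < 3 ✗ → not eligible.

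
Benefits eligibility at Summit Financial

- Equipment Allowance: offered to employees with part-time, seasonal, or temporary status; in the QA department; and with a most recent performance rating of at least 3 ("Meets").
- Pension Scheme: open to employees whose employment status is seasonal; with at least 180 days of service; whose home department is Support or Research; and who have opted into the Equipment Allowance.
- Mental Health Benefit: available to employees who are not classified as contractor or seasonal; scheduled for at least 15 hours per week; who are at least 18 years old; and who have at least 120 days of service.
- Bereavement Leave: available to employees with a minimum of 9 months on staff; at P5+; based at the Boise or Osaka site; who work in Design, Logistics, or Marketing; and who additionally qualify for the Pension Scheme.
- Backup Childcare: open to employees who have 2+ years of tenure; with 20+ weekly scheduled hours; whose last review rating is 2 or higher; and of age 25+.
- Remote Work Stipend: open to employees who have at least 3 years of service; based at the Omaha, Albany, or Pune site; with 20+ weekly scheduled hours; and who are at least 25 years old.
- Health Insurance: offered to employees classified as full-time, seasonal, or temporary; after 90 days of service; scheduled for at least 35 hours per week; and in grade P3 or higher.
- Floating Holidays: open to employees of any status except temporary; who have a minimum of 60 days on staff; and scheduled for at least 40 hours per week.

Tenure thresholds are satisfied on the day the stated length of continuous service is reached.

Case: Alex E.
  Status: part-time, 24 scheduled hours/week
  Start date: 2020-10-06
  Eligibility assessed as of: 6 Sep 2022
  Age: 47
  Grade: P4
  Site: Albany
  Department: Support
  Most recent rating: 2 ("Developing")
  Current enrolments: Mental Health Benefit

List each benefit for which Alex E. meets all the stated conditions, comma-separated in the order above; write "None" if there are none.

Mental Health Benefit

Service from 2020-10-06 to 6 Sep 2022: 700 days.
Equipment Allowance — status part-time ✓; dept Support ✗ → not eligible.
Pension Scheme — status part-time ✗ (requires seasonal) → not eligible.
Mental Health Benefit — status part-time ✓ (not excluded); 24 hrs/wk ≥ 15 ✓; age 47 ≥ 18 ✓; service 700 days ≥ 120 days ✓ → eligible.
Bereavement Leave — service 700 days ≥ 9 months (≈270 days) ✓; grade P4 < P5 ✗ → not eligible.
Backup Childcare — service 700 days < 2 years (≈730 days) ✗ → not eligible.
Remote Work Stipend — service 700 days < 3 years (≈1095 days) ✗ → not eligible.
Health Insurance — status part-time ✗ (requires full-time, seasonal, or temporary) → not eligible.
Floating Holidays — status part-time ✓ (not excluded); service 700 days ≥ 60 days ✓; 24 hrs/wk < 40 ✗ → not eligible.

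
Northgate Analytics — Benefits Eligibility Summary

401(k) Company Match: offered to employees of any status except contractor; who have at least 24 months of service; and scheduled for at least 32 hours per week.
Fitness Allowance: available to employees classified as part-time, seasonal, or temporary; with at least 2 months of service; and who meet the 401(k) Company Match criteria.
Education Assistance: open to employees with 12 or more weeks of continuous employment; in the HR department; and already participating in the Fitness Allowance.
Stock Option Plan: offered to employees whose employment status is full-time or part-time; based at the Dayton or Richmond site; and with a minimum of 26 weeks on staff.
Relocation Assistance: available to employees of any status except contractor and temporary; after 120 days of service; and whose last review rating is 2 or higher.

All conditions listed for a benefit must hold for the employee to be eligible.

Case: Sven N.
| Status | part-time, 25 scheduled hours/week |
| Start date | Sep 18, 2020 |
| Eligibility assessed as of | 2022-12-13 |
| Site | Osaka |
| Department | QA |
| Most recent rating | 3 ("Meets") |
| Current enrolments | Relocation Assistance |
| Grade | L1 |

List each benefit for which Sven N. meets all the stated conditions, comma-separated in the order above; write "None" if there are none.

Relocation Assistance

Service from Sep 18, 2020 to 2022-12-13: 816 days.
401(k) Company Match — status part-time ✓ (not excluded); service 816 days ≥ 24 months (≈720 days) ✓; 25 hrs/wk < 32 ✗ → not eligible.
Fitness Allowance — status part-time ✓; service 816 days ≥ 2 months (≈60 days) ✓; not eligible for 401(k) Company Match ✗ → not eligible.
Education Assistance — service 816 days ≥ 12 weeks (≈84 days) ✓; dept QA ✗ → not eligible.
Stock Option Plan — status part-time ✓; site Osaka ✗ (not Dayton or Richmond) → not eligible.
Relocation Assistance — status part-time ✓ (not excluded); service 816 days ≥ 120 days ✓; rating 3 ≥ 2 ✓ → eligible.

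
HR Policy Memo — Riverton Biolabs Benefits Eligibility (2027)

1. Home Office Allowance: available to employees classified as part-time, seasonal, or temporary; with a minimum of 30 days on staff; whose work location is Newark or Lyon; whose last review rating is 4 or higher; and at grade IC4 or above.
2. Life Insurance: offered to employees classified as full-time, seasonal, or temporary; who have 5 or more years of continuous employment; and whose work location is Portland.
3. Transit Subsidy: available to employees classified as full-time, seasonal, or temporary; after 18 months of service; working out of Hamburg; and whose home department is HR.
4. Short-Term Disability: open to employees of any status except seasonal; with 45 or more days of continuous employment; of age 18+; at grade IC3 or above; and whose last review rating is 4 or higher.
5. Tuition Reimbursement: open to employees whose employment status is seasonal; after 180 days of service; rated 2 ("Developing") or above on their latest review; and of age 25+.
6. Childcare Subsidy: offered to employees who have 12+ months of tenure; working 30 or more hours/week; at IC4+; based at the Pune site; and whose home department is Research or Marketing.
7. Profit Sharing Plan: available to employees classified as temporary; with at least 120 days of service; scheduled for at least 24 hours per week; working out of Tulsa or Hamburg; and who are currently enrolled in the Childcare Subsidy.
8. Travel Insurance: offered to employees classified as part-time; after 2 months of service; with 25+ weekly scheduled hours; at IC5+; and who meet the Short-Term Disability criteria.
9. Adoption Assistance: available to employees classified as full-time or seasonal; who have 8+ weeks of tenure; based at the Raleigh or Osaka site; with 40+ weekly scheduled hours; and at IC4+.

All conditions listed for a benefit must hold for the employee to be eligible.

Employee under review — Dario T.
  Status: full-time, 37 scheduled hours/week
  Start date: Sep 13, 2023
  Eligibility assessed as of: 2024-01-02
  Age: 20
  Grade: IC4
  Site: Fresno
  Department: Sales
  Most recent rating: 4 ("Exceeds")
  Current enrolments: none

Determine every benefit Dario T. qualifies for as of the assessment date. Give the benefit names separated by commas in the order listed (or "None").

Service from Sep 13, 2023 to 2024-01-02: 111 days.
Home Office Allowance — status full-time ✗ (requires part-time, seasonal, or temporary) → not eligible.
Life Insurance — status full-time ✓; service 111 days < 5 years (≈1825 days) ✗ → not eligible.
Transit Subsidy — status full-time ✓; service 111 days < 18 months (≈540 days) ✗ → not eligible.
Short-Term Disability — status full-time ✓ (not excluded); service 111 days ≥ 45 days ✓; age 20 ≥ 18 ✓; grade IC4 ≥ IC3 ✓; rating 4 ≥ 4 ✓ → eligible.
Tuition Reimbursement — status full-time ✗ (requires seasonal) → not eligible.
Childcare Subsidy — service 111 days < 12 months (≈360 days) ✗ → not eligible.
Profit Sharing Plan — status full-time ✗ (requires temporary) → not eligible.
Travel Insurance — status full-time ✗ (requires part-time) → not eligible.
Adoption Assistance — status full-time ✓; service 111 days ≥ 8 weeks (≈56 days) ✓; site Fresno ✗ (not Raleigh or Osaka) → not eligible.

Short-Term Disability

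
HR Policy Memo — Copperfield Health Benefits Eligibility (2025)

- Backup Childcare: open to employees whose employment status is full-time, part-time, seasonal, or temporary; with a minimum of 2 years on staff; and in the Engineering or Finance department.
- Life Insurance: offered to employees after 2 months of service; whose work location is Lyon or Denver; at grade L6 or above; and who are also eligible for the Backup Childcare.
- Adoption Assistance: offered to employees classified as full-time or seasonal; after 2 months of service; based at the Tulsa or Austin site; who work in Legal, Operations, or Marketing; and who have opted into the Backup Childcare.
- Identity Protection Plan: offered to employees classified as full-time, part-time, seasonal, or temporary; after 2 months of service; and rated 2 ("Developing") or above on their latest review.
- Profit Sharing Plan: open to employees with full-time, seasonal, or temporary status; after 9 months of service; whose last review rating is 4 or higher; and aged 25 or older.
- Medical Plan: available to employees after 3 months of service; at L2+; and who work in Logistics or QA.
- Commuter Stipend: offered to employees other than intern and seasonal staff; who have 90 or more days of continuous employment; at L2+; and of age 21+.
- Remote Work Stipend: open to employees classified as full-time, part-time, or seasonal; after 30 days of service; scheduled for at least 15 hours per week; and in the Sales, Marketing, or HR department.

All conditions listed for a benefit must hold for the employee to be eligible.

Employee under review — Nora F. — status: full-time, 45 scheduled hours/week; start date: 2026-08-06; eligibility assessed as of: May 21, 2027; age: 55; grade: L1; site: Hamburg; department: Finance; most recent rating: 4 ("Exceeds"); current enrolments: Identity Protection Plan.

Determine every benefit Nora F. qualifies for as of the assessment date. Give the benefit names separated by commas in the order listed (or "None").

Service from 2026-08-06 to May 21, 2027: 288 days.
Backup Childcare — status full-time ✓; service 288 days < 2 years (≈730 days) ✗ → not eligible.
Life Insurance — service 288 days ≥ 2 months (≈60 days) ✓; site Hamburg ✗ (not Lyon or Denver) → not eligible.
Adoption Assistance — status full-time ✓; service 288 days ≥ 2 months (≈60 days) ✓; site Hamburg ✗ (not Tulsa or Austin) → not eligible.
Identity Protection Plan — status full-time ✓; service 288 days ≥ 2 months (≈60 days) ✓; rating 4 ≥ 2 ✓ → eligible.
Profit Sharing Plan — status full-time ✓; service 288 days ≥ 9 months (≈270 days) ✓; rating 4 ≥ 4 ✓; age 55 ≥ 25 ✓ → eligible.
Medical Plan — service 288 days ≥ 3 months (≈90 days) ✓; grade L1 < L2 ✗ → not eligible.
Commuter Stipend — status full-time ✓ (not excluded); service 288 days ≥ 90 days ✓; grade L1 < L2 ✗ → not eligible.
Remote Work Stipend — status full-time ✓; service 288 days ≥ 30 days ✓; 45 hrs/wk ≥ 15 ✓; dept Finance ✗ → not eligible.

Identity Protection Plan, Profit Sharing Plan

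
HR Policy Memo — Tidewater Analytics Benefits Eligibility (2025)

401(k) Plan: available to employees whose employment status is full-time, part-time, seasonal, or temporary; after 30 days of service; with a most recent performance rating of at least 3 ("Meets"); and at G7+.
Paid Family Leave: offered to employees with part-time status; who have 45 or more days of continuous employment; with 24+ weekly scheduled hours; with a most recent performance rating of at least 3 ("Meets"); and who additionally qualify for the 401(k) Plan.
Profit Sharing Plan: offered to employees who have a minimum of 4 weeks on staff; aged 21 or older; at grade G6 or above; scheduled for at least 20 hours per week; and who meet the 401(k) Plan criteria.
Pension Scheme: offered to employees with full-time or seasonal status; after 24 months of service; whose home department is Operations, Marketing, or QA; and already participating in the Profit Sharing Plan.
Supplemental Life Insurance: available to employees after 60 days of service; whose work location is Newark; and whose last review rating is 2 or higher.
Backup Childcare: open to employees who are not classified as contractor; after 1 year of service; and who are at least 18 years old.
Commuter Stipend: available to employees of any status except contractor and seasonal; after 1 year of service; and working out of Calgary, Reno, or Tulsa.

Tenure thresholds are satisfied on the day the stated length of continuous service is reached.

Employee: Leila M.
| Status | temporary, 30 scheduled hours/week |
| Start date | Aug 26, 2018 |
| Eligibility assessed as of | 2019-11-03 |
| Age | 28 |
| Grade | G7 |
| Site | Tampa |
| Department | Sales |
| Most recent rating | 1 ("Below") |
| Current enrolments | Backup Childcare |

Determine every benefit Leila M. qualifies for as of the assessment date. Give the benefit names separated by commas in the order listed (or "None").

Backup Childcare

Service from Aug 26, 2018 to 2019-11-03: 434 days.
401(k) Plan — status temporary ✓; service 434 days ≥ 30 days ✓; rating 1 < 3 ✗ → not eligible.
Paid Family Leave — status temporary ✗ (requires part-time) → not eligible.
Profit Sharing Plan — service 434 days ≥ 4 weeks (≈28 days) ✓; age 28 ≥ 21 ✓; grade G7 ≥ G6 ✓; 30 hrs/wk ≥ 20 ✓; not eligible for 401(k) Plan ✗ → not eligible.
Pension Scheme — status temporary ✗ (requires full-time or seasonal) → not eligible.
Supplemental Life Insurance — service 434 days ≥ 60 days ✓; site Tampa ✗ (not Newark) → not eligible.
Backup Childcare — status temporary ✓ (not excluded); service 434 days ≥ 1 year (≈365 days) ✓; age 28 ≥ 18 ✓ → eligible.
Commuter Stipend — status temporary ✓ (not excluded); service 434 days ≥ 1 year (≈365 days) ✓; site Tampa ✗ (not Calgary, Reno, or Tulsa) → not eligible.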